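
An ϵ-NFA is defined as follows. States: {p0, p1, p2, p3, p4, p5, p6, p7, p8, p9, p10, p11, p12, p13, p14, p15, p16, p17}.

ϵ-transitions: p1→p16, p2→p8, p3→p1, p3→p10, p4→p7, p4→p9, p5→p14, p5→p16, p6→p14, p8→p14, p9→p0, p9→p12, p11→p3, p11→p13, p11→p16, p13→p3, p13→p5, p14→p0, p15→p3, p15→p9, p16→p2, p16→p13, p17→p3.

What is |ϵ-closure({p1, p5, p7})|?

Start with {p1, p5, p7}.
From p1 via ϵ: add p16.
From p5 via ϵ: add p14.
From p14 via ϵ: add p0.
From p16 via ϵ: add p2, p13.
From p2 via ϵ: add p8.
From p13 via ϵ: add p3.
From p3 via ϵ: add p10.
ϵ-closure = {p0, p1, p2, p3, p5, p7, p8, p10, p13, p14, p16}, which has 11 states.

11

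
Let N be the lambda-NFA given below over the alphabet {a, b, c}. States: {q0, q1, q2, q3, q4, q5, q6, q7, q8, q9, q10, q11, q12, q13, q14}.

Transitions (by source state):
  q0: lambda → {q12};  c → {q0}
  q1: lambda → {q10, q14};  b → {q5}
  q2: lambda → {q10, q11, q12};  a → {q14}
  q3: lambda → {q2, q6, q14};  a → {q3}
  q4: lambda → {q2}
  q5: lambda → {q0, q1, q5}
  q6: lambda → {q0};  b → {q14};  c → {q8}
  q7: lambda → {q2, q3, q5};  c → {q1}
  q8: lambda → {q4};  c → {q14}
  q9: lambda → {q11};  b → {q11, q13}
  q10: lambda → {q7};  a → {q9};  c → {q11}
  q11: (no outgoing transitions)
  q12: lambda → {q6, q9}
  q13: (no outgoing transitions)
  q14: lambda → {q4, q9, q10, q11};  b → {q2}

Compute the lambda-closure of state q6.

{q0, q6, q9, q11, q12}

Start with {q6}.
From q6 via lambda: add q0.
From q0 via lambda: add q12.
From q12 via lambda: add q9.
From q9 via lambda: add q11.
No new states can be added; the closed set is {q0, q6, q9, q11, q12}.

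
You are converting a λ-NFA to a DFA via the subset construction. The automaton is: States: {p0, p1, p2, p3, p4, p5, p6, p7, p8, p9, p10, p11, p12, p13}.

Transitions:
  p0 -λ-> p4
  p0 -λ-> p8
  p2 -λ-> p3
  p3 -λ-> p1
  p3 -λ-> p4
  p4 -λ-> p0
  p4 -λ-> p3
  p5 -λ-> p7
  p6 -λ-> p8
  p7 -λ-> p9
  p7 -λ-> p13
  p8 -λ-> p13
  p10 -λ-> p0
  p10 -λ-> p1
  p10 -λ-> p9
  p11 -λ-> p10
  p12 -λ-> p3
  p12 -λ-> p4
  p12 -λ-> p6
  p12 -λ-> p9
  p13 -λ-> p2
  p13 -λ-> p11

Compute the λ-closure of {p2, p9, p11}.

Start with {p2, p9, p11}.
From p2 via λ: add p3.
From p11 via λ: add p10.
From p3 via λ: add p1, p4.
From p10 via λ: add p0.
From p0 via λ: add p8.
From p8 via λ: add p13.
No new states can be added; the closed set is {p0, p1, p2, p3, p4, p8, p9, p10, p11, p13}.

{p0, p1, p2, p3, p4, p8, p9, p10, p11, p13}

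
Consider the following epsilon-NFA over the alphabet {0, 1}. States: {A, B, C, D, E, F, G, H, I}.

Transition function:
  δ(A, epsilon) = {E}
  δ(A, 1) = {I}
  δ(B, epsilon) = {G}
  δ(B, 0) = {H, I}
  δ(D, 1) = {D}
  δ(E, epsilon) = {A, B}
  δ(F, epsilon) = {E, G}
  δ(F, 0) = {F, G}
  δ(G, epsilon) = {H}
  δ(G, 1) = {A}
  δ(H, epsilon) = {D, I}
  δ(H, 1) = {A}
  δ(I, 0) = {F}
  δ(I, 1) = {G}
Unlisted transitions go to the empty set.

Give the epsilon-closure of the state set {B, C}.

Start with {B, C}.
From B via epsilon: add G.
From G via epsilon: add H.
From H via epsilon: add D, I.
No new states can be added; the closed set is {B, C, D, G, H, I}.

{B, C, D, G, H, I}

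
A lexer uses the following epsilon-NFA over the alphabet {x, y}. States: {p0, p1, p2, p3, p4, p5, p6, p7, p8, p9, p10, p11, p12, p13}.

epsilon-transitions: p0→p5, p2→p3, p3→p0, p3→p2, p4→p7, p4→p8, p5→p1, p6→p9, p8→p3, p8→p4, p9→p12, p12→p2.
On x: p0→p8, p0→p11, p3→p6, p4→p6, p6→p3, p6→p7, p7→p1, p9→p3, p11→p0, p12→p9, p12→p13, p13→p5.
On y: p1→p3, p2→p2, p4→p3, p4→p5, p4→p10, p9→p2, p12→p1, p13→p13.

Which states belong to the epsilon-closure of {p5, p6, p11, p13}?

Start with {p5, p6, p11, p13}.
From p5 via epsilon: add p1.
From p6 via epsilon: add p9.
From p9 via epsilon: add p12.
From p12 via epsilon: add p2.
From p2 via epsilon: add p3.
From p3 via epsilon: add p0.
No new states can be added; the closed set is {p0, p1, p2, p3, p5, p6, p9, p11, p12, p13}.

{p0, p1, p2, p3, p5, p6, p9, p11, p12, p13}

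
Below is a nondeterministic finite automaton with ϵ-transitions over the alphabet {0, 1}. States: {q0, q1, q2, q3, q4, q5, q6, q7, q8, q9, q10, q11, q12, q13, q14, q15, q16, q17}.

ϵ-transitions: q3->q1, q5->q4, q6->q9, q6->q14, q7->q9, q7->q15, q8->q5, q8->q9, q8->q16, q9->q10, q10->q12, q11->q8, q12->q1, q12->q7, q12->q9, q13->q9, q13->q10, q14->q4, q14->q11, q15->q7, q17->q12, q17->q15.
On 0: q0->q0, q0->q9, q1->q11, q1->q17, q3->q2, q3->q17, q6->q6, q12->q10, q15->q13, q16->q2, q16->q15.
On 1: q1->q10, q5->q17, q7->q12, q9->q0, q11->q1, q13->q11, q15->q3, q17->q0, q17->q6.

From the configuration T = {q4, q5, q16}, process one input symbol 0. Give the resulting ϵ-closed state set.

{q1, q2, q7, q9, q10, q12, q15}

q16 on 0 → {q2, q15}.
No 0-transition from q4, q5.
Union after reading 0: {q2, q15}.
Now take the ϵ-closure:
From q15 via ϵ: add q7.
From q7 via ϵ: add q9.
From q9 via ϵ: add q10.
From q10 via ϵ: add q12.
From q12 via ϵ: add q1.
No new states can be added; the closed set is {q1, q2, q7, q9, q10, q12, q15}.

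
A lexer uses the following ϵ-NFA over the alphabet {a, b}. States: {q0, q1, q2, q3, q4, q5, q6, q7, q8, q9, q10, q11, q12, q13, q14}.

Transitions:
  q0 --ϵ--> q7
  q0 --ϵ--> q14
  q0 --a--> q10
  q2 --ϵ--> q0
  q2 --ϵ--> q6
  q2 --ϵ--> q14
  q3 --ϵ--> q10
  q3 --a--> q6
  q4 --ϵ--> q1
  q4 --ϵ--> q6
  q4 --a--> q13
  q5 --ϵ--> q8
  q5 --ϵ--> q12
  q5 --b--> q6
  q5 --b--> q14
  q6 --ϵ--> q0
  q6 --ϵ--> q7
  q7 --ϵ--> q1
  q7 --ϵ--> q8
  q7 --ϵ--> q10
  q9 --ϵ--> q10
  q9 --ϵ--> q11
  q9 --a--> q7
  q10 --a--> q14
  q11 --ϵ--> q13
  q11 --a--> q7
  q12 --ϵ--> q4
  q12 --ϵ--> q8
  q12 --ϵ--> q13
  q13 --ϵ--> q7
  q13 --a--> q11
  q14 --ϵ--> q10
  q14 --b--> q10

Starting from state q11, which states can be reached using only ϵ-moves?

Start with {q11}.
From q11 via ϵ: add q13.
From q13 via ϵ: add q7.
From q7 via ϵ: add q1, q8, q10.
No new states can be added; the closed set is {q1, q7, q8, q10, q11, q13}.

{q1, q7, q8, q10, q11, q13}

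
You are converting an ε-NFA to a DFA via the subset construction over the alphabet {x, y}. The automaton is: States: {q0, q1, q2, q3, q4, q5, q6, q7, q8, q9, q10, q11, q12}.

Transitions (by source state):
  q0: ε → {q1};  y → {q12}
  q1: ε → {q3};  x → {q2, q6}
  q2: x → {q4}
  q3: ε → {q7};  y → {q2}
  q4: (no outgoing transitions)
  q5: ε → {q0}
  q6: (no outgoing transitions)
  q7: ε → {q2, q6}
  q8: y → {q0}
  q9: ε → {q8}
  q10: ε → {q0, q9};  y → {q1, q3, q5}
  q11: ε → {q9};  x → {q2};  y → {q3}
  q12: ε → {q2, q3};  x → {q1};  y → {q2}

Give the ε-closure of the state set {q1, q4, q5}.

Start with {q1, q4, q5}.
From q1 via ε: add q3.
From q5 via ε: add q0.
From q3 via ε: add q7.
From q7 via ε: add q2, q6.
No new states can be added; the closed set is {q0, q1, q2, q3, q4, q5, q6, q7}.

{q0, q1, q2, q3, q4, q5, q6, q7}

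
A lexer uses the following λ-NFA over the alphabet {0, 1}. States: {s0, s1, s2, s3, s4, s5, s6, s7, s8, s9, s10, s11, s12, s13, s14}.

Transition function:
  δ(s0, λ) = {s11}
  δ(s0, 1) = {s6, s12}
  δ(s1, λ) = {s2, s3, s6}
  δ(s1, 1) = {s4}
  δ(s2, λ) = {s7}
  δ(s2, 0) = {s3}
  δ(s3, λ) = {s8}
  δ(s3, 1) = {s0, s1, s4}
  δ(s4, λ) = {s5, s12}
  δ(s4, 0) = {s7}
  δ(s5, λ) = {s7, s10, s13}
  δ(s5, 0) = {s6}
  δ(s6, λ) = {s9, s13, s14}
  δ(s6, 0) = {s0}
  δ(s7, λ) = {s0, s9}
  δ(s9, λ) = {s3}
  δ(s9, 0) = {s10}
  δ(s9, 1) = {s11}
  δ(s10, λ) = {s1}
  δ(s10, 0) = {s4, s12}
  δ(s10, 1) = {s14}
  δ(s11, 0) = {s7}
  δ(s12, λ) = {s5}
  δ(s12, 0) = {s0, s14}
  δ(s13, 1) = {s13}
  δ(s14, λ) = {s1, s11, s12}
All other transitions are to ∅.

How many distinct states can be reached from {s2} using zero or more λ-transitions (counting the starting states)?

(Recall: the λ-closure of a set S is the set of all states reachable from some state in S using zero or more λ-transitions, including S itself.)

7

Start with {s2}.
From s2 via λ: add s7.
From s7 via λ: add s0, s9.
From s0 via λ: add s11.
From s9 via λ: add s3.
From s3 via λ: add s8.
λ-closure = {s0, s2, s3, s7, s8, s9, s11}, which has 7 states.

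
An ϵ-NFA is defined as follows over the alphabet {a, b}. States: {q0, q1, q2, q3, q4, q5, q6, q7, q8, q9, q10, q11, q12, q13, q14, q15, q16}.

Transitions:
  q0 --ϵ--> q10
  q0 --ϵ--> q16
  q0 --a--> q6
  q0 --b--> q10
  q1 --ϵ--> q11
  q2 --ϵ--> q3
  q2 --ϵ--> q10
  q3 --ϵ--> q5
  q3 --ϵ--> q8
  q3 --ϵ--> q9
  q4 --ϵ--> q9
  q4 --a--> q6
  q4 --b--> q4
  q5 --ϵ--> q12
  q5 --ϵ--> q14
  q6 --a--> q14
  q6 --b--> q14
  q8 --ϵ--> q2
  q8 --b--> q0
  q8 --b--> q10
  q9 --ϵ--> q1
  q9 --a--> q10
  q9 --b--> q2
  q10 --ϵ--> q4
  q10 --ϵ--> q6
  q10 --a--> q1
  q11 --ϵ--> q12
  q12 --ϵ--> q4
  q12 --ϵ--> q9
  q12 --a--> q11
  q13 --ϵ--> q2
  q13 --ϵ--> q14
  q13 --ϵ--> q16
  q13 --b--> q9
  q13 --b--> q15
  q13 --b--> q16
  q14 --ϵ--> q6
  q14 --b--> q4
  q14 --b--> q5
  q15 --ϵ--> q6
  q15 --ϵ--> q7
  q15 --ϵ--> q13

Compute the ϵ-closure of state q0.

Start with {q0}.
From q0 via ϵ: add q10, q16.
From q10 via ϵ: add q4, q6.
From q4 via ϵ: add q9.
From q9 via ϵ: add q1.
From q1 via ϵ: add q11.
From q11 via ϵ: add q12.
No new states can be added; the closed set is {q0, q1, q4, q6, q9, q10, q11, q12, q16}.

{q0, q1, q4, q6, q9, q10, q11, q12, q16}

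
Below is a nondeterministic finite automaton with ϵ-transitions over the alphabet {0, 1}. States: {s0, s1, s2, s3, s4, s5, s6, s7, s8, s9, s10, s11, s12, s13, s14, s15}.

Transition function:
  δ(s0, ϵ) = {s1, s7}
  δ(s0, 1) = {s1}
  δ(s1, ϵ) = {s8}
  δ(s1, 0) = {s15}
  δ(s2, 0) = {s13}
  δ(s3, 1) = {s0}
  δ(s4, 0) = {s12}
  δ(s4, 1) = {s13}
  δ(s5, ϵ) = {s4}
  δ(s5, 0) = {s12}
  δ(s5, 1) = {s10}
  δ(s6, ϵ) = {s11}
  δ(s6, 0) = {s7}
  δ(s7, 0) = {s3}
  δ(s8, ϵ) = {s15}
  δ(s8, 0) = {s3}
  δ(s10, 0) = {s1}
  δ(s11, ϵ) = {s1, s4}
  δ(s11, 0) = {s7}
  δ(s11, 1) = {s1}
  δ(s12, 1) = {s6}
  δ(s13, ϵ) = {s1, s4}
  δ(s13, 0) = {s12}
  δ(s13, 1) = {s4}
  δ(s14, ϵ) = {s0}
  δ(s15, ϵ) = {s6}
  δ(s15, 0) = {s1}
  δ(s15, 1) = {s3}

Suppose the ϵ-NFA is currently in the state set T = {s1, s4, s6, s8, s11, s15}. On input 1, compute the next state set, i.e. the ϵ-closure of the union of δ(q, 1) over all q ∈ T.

{s1, s3, s4, s6, s8, s11, s13, s15}

s4 on 1 → {s13}.
s11 on 1 → {s1}.
s15 on 1 → {s3}.
No 1-transition from s1, s6, s8.
Union after reading 1: {s1, s3, s13}.
Now take the ϵ-closure:
From s1 via ϵ: add s8.
From s13 via ϵ: add s4.
From s8 via ϵ: add s15.
From s15 via ϵ: add s6.
From s6 via ϵ: add s11.
No new states can be added; the closed set is {s1, s3, s4, s6, s8, s11, s13, s15}.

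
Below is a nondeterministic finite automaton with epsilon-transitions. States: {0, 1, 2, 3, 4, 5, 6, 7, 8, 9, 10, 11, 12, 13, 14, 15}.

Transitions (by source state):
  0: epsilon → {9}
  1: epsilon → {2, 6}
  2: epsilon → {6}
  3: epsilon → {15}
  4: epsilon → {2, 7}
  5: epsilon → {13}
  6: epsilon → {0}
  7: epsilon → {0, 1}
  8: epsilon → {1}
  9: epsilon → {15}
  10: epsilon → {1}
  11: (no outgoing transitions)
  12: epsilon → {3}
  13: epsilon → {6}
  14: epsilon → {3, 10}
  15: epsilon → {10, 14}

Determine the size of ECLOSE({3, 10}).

9

Start with {3, 10}.
From 3 via epsilon: add 15.
From 10 via epsilon: add 1.
From 1 via epsilon: add 2, 6.
From 15 via epsilon: add 14.
From 6 via epsilon: add 0.
From 0 via epsilon: add 9.
epsilon-closure = {0, 1, 2, 3, 6, 9, 10, 14, 15}, which has 9 states.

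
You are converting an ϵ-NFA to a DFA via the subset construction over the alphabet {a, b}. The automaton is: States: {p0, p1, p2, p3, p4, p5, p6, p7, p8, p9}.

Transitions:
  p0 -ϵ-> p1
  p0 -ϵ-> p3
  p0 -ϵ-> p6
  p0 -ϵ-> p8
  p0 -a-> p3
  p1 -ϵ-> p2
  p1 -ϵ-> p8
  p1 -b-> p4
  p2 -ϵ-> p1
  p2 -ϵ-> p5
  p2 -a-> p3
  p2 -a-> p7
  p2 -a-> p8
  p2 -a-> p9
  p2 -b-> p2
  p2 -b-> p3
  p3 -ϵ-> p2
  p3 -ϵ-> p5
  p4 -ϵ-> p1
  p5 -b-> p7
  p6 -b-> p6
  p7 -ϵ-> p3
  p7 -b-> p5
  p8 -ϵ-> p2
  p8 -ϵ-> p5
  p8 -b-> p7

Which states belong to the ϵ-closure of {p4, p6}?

{p1, p2, p4, p5, p6, p8}

Start with {p4, p6}.
From p4 via ϵ: add p1.
From p1 via ϵ: add p2, p8.
From p2 via ϵ: add p5.
No new states can be added; the closed set is {p1, p2, p4, p5, p6, p8}.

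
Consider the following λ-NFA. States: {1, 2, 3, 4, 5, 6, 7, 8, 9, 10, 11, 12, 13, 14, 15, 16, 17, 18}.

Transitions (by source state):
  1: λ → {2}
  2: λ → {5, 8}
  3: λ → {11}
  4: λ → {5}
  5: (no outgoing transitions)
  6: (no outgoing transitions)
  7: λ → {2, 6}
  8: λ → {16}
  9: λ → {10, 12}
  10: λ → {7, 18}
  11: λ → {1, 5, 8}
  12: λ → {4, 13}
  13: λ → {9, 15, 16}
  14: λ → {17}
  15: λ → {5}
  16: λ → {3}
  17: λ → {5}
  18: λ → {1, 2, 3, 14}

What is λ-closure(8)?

{1, 2, 3, 5, 8, 11, 16}

Start with {8}.
From 8 via λ: add 16.
From 16 via λ: add 3.
From 3 via λ: add 11.
From 11 via λ: add 1, 5.
From 1 via λ: add 2.
No new states can be added; the closed set is {1, 2, 3, 5, 8, 11, 16}.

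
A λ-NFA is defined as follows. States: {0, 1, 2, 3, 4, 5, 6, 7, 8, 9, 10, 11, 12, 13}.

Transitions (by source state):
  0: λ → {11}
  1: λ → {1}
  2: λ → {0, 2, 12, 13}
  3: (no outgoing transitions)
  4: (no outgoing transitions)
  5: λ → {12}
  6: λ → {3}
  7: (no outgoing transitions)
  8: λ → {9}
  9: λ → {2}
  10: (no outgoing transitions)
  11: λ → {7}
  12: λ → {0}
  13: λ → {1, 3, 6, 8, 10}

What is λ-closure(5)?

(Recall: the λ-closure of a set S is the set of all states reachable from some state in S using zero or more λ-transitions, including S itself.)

{0, 5, 7, 11, 12}

Start with {5}.
From 5 via λ: add 12.
From 12 via λ: add 0.
From 0 via λ: add 11.
From 11 via λ: add 7.
No new states can be added; the closed set is {0, 5, 7, 11, 12}.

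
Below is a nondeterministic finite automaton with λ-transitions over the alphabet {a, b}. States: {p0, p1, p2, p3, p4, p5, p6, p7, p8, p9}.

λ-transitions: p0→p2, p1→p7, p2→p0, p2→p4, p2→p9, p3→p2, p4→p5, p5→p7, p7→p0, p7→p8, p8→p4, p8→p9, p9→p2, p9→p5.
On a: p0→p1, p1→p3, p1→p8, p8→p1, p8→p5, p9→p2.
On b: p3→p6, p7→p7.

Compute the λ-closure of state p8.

{p0, p2, p4, p5, p7, p8, p9}

Start with {p8}.
From p8 via λ: add p4, p9.
From p4 via λ: add p5.
From p9 via λ: add p2.
From p2 via λ: add p0.
From p5 via λ: add p7.
No new states can be added; the closed set is {p0, p2, p4, p5, p7, p8, p9}.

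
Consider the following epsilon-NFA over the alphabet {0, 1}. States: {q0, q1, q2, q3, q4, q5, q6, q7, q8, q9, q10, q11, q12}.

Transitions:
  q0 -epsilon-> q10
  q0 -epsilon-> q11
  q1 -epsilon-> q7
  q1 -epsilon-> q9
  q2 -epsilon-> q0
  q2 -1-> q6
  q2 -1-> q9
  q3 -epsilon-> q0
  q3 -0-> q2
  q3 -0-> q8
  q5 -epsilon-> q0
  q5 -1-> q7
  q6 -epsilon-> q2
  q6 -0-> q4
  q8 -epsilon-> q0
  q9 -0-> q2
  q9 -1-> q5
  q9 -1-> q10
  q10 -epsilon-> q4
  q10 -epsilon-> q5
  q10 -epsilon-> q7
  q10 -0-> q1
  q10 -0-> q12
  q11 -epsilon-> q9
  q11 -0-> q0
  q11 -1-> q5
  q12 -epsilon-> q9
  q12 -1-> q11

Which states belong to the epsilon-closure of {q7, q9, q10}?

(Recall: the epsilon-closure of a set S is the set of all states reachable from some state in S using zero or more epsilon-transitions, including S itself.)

Start with {q7, q9, q10}.
From q10 via epsilon: add q4, q5.
From q5 via epsilon: add q0.
From q0 via epsilon: add q11.
No new states can be added; the closed set is {q0, q4, q5, q7, q9, q10, q11}.

{q0, q4, q5, q7, q9, q10, q11}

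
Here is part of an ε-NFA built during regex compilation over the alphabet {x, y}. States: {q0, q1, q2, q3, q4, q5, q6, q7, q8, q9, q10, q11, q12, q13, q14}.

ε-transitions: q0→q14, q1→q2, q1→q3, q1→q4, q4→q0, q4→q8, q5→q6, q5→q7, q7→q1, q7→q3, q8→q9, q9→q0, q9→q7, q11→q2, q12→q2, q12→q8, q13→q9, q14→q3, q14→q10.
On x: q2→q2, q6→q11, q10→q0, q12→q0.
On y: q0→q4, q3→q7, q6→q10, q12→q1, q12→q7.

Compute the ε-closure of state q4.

Start with {q4}.
From q4 via ε: add q0, q8.
From q0 via ε: add q14.
From q8 via ε: add q9.
From q9 via ε: add q7.
From q14 via ε: add q3, q10.
From q7 via ε: add q1.
From q1 via ε: add q2.
No new states can be added; the closed set is {q0, q1, q2, q3, q4, q7, q8, q9, q10, q14}.

{q0, q1, q2, q3, q4, q7, q8, q9, q10, q14}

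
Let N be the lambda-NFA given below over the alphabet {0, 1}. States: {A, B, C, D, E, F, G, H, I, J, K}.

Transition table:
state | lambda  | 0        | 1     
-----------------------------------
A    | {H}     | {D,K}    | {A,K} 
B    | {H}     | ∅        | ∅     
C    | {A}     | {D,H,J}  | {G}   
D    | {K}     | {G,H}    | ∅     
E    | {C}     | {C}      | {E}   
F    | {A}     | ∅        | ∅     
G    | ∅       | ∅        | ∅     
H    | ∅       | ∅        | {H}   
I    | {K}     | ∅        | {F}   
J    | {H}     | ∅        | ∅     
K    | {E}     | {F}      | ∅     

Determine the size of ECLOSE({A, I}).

6

Start with {A, I}.
From A via lambda: add H.
From I via lambda: add K.
From K via lambda: add E.
From E via lambda: add C.
lambda-closure = {A, C, E, H, I, K}, which has 6 states.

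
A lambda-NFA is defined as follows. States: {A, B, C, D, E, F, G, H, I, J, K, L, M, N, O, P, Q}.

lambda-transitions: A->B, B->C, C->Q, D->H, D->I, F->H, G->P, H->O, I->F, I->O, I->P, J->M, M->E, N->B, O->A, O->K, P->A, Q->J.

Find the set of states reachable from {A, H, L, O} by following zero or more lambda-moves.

Start with {A, H, L, O}.
From A via lambda: add B.
From O via lambda: add K.
From B via lambda: add C.
From C via lambda: add Q.
From Q via lambda: add J.
From J via lambda: add M.
From M via lambda: add E.
No new states can be added; the closed set is {A, B, C, E, H, J, K, L, M, O, Q}.

{A, B, C, E, H, J, K, L, M, O, Q}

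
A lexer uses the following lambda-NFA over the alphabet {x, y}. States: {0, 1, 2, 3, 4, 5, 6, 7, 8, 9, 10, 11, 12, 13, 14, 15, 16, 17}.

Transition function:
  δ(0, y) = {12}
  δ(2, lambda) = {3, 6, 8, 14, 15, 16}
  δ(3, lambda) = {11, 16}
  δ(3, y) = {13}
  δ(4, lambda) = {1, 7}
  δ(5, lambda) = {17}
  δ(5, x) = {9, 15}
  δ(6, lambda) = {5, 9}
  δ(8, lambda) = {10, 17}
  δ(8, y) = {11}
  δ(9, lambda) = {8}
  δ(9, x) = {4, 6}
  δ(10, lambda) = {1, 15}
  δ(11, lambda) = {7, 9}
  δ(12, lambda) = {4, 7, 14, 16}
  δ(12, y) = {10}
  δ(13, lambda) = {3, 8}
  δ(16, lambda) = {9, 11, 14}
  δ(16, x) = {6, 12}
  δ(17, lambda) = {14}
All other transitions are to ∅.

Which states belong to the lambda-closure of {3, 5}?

Start with {3, 5}.
From 3 via lambda: add 11, 16.
From 5 via lambda: add 17.
From 11 via lambda: add 7, 9.
From 16 via lambda: add 14.
From 9 via lambda: add 8.
From 8 via lambda: add 10.
From 10 via lambda: add 1, 15.
No new states can be added; the closed set is {1, 3, 5, 7, 8, 9, 10, 11, 14, 15, 16, 17}.

{1, 3, 5, 7, 8, 9, 10, 11, 14, 15, 16, 17}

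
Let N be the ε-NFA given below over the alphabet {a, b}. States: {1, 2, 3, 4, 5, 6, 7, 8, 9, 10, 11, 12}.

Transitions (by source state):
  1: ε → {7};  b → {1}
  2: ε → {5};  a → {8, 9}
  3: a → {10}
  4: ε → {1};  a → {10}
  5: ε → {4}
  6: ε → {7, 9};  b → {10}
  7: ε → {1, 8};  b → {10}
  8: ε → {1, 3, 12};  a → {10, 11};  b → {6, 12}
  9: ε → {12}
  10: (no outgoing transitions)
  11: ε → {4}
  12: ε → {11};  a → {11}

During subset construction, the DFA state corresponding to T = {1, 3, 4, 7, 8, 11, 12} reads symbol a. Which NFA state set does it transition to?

3 on a → {10}.
4 on a → {10}.
8 on a → {10, 11}.
12 on a → {11}.
No a-transition from 1, 7, 11.
Union after reading a: {10, 11}.
Now take the ε-closure:
From 11 via ε: add 4.
From 4 via ε: add 1.
From 1 via ε: add 7.
From 7 via ε: add 8.
From 8 via ε: add 3, 12.
No new states can be added; the closed set is {1, 3, 4, 7, 8, 10, 11, 12}.

{1, 3, 4, 7, 8, 10, 11, 12}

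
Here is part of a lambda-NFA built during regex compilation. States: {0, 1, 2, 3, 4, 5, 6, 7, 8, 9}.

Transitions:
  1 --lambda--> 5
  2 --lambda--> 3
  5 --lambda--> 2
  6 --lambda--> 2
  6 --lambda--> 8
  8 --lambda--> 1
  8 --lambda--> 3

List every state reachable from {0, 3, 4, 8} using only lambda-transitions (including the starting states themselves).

Start with {0, 3, 4, 8}.
From 8 via lambda: add 1.
From 1 via lambda: add 5.
From 5 via lambda: add 2.
No new states can be added; the closed set is {0, 1, 2, 3, 4, 5, 8}.

{0, 1, 2, 3, 4, 5, 8}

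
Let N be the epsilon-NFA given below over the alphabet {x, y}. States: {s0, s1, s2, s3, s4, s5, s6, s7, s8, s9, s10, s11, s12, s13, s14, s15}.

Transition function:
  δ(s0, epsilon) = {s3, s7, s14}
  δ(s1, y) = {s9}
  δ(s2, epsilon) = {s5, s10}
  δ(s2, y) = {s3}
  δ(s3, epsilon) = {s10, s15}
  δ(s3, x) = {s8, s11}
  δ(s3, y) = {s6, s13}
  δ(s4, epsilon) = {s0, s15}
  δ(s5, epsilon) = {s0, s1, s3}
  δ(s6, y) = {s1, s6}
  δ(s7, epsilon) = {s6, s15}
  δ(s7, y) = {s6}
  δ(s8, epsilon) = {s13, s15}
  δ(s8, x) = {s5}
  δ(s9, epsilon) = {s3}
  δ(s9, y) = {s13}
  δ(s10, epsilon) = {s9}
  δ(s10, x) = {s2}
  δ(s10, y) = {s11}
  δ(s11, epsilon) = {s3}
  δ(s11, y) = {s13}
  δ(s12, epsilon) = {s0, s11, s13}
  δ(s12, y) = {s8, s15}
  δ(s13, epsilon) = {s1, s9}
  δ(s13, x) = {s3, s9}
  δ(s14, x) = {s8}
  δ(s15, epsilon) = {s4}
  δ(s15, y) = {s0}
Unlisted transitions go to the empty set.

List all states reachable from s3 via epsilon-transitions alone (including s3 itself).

{s0, s3, s4, s6, s7, s9, s10, s14, s15}

Start with {s3}.
From s3 via epsilon: add s10, s15.
From s10 via epsilon: add s9.
From s15 via epsilon: add s4.
From s4 via epsilon: add s0.
From s0 via epsilon: add s7, s14.
From s7 via epsilon: add s6.
No new states can be added; the closed set is {s0, s3, s4, s6, s7, s9, s10, s14, s15}.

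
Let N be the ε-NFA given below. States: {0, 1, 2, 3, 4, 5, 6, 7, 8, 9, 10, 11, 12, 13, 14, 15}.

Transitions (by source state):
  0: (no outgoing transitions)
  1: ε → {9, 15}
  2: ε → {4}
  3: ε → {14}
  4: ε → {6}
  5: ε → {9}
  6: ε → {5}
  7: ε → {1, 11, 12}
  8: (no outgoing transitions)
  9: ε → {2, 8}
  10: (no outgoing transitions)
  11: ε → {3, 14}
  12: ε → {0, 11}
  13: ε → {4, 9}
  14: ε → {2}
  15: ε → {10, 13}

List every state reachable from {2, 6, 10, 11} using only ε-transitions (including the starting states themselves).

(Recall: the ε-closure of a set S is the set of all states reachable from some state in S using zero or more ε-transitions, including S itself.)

Start with {2, 6, 10, 11}.
From 2 via ε: add 4.
From 6 via ε: add 5.
From 11 via ε: add 3, 14.
From 5 via ε: add 9.
From 9 via ε: add 8.
No new states can be added; the closed set is {2, 3, 4, 5, 6, 8, 9, 10, 11, 14}.

{2, 3, 4, 5, 6, 8, 9, 10, 11, 14}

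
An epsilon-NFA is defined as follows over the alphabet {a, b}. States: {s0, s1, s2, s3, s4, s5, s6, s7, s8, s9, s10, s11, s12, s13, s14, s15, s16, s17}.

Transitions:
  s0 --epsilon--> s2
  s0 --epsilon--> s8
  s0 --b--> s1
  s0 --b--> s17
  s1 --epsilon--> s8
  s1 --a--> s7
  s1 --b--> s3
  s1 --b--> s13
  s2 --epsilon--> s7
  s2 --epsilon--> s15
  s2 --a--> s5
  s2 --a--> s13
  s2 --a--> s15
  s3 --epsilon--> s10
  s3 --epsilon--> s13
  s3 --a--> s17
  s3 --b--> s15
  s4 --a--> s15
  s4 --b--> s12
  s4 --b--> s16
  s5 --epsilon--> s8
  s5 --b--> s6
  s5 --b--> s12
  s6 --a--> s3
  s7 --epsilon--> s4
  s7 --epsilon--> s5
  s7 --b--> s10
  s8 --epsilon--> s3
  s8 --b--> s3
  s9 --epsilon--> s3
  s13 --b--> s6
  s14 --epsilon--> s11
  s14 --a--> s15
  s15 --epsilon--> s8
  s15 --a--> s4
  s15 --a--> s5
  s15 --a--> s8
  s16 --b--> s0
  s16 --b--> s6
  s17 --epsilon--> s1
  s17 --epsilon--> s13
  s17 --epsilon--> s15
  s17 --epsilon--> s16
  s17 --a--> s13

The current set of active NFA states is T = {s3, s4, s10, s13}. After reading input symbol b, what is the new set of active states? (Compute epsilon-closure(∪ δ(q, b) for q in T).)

s3 on b → {s15}.
s4 on b → {s12, s16}.
s13 on b → {s6}.
No b-transition from s10.
Union after reading b: {s6, s12, s15, s16}.
Now take the epsilon-closure:
From s15 via epsilon: add s8.
From s8 via epsilon: add s3.
From s3 via epsilon: add s10, s13.
No new states can be added; the closed set is {s3, s6, s8, s10, s12, s13, s15, s16}.

{s3, s6, s8, s10, s12, s13, s15, s16}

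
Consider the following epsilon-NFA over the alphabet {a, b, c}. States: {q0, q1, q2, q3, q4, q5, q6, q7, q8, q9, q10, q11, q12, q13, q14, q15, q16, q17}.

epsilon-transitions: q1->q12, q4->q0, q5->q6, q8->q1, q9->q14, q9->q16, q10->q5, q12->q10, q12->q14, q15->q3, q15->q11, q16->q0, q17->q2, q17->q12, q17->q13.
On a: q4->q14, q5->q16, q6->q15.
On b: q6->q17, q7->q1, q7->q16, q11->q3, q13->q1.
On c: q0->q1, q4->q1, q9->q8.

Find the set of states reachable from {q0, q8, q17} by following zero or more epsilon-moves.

{q0, q1, q2, q5, q6, q8, q10, q12, q13, q14, q17}

Start with {q0, q8, q17}.
From q8 via epsilon: add q1.
From q17 via epsilon: add q2, q12, q13.
From q12 via epsilon: add q10, q14.
From q10 via epsilon: add q5.
From q5 via epsilon: add q6.
No new states can be added; the closed set is {q0, q1, q2, q5, q6, q8, q10, q12, q13, q14, q17}.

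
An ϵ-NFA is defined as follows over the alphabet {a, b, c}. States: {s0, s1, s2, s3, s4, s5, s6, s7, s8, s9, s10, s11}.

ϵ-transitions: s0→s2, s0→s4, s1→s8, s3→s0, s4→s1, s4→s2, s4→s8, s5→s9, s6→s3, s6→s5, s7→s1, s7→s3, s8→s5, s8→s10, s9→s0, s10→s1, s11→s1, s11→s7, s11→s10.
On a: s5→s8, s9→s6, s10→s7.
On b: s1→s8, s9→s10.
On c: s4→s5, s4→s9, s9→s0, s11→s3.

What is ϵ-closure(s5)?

{s0, s1, s2, s4, s5, s8, s9, s10}

Start with {s5}.
From s5 via ϵ: add s9.
From s9 via ϵ: add s0.
From s0 via ϵ: add s2, s4.
From s4 via ϵ: add s1, s8.
From s8 via ϵ: add s10.
No new states can be added; the closed set is {s0, s1, s2, s4, s5, s8, s9, s10}.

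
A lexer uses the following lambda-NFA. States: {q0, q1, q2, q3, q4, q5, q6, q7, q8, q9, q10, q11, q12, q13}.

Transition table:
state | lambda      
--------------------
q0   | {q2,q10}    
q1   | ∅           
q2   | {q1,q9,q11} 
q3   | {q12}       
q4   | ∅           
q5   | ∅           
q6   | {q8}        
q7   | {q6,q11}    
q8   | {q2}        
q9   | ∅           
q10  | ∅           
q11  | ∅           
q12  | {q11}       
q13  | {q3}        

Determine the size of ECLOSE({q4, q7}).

Start with {q4, q7}.
From q7 via lambda: add q6, q11.
From q6 via lambda: add q8.
From q8 via lambda: add q2.
From q2 via lambda: add q1, q9.
lambda-closure = {q1, q2, q4, q6, q7, q8, q9, q11}, which has 8 states.

8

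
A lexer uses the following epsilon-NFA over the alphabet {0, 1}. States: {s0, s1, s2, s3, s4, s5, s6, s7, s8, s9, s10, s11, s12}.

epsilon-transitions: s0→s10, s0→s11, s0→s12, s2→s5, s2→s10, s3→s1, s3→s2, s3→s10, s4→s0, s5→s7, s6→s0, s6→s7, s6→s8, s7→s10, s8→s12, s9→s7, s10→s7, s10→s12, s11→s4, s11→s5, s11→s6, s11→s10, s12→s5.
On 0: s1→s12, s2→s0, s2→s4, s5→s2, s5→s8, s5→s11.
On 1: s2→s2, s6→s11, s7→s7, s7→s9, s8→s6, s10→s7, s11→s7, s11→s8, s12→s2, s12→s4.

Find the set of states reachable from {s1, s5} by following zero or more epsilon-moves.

Start with {s1, s5}.
From s5 via epsilon: add s7.
From s7 via epsilon: add s10.
From s10 via epsilon: add s12.
No new states can be added; the closed set is {s1, s5, s7, s10, s12}.

{s1, s5, s7, s10, s12}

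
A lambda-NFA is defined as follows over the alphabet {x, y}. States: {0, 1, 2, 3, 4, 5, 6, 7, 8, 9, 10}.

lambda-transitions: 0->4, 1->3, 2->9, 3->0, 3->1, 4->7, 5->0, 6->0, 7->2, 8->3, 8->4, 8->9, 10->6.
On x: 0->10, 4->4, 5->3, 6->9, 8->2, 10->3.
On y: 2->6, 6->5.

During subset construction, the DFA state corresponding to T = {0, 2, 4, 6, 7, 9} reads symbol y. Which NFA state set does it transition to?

{0, 2, 4, 5, 6, 7, 9}

2 on y → {6}.
6 on y → {5}.
No y-transition from 0, 4, 7, 9.
Union after reading y: {5, 6}.
Now take the lambda-closure:
From 5 via lambda: add 0.
From 0 via lambda: add 4.
From 4 via lambda: add 7.
From 7 via lambda: add 2.
From 2 via lambda: add 9.
No new states can be added; the closed set is {0, 2, 4, 5, 6, 7, 9}.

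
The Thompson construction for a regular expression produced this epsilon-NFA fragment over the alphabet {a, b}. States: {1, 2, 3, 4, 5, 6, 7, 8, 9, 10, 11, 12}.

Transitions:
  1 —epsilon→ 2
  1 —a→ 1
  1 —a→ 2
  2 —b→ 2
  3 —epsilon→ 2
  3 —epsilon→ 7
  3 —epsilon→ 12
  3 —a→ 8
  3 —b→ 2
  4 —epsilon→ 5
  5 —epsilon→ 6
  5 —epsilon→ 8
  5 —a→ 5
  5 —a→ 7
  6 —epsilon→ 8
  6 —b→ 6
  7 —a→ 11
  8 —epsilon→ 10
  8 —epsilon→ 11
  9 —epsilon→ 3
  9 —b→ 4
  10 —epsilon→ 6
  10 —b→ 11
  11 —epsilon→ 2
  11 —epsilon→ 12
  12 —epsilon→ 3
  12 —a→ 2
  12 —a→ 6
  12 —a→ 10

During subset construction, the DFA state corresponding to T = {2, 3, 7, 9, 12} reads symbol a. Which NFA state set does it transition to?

3 on a → {8}.
7 on a → {11}.
12 on a → {2, 6, 10}.
No a-transition from 2, 9.
Union after reading a: {2, 6, 8, 10, 11}.
Now take the epsilon-closure:
From 11 via epsilon: add 12.
From 12 via epsilon: add 3.
From 3 via epsilon: add 7.
No new states can be added; the closed set is {2, 3, 6, 7, 8, 10, 11, 12}.

{2, 3, 6, 7, 8, 10, 11, 12}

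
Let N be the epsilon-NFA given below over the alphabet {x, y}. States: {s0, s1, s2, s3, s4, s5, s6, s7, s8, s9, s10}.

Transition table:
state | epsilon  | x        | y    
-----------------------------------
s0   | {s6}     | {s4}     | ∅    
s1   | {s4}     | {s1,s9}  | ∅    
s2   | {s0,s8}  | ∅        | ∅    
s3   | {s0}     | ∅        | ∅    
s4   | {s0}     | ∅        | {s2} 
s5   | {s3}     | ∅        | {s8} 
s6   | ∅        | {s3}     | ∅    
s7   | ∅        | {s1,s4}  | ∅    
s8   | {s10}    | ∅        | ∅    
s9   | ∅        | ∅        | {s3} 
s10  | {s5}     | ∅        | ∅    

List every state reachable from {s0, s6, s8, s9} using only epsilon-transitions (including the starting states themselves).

{s0, s3, s5, s6, s8, s9, s10}

Start with {s0, s6, s8, s9}.
From s8 via epsilon: add s10.
From s10 via epsilon: add s5.
From s5 via epsilon: add s3.
No new states can be added; the closed set is {s0, s3, s5, s6, s8, s9, s10}.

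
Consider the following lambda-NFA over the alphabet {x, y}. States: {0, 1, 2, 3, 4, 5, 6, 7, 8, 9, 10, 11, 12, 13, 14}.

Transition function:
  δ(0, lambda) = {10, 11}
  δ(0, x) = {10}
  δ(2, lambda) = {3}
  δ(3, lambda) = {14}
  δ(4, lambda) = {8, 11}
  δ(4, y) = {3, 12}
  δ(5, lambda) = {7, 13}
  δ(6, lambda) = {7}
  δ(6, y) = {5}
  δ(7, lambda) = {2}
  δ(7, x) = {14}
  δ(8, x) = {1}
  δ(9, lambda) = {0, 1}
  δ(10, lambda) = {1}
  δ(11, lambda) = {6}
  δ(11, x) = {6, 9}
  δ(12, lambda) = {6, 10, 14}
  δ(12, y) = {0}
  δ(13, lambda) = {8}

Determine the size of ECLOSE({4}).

8

Start with {4}.
From 4 via lambda: add 8, 11.
From 11 via lambda: add 6.
From 6 via lambda: add 7.
From 7 via lambda: add 2.
From 2 via lambda: add 3.
From 3 via lambda: add 14.
lambda-closure = {2, 3, 4, 6, 7, 8, 11, 14}, which has 8 states.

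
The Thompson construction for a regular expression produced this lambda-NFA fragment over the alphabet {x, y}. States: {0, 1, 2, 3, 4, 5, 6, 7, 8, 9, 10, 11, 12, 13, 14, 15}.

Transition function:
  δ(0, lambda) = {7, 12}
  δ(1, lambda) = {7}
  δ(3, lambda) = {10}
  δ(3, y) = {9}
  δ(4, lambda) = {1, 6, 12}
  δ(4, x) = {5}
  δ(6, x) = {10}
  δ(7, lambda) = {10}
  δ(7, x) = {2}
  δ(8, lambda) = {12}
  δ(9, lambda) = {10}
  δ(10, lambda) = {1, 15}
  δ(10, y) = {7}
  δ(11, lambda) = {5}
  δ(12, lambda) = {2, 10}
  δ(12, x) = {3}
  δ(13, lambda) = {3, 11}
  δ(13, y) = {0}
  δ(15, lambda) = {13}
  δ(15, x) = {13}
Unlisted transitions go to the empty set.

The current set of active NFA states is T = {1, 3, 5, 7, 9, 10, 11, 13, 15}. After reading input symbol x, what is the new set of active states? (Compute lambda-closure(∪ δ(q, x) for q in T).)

7 on x → {2}.
15 on x → {13}.
No x-transition from 1, 3, 5, 9, 10, 11, 13.
Union after reading x: {2, 13}.
Now take the lambda-closure:
From 13 via lambda: add 3, 11.
From 3 via lambda: add 10.
From 11 via lambda: add 5.
From 10 via lambda: add 1, 15.
From 1 via lambda: add 7.
No new states can be added; the closed set is {1, 2, 3, 5, 7, 10, 11, 13, 15}.

{1, 2, 3, 5, 7, 10, 11, 13, 15}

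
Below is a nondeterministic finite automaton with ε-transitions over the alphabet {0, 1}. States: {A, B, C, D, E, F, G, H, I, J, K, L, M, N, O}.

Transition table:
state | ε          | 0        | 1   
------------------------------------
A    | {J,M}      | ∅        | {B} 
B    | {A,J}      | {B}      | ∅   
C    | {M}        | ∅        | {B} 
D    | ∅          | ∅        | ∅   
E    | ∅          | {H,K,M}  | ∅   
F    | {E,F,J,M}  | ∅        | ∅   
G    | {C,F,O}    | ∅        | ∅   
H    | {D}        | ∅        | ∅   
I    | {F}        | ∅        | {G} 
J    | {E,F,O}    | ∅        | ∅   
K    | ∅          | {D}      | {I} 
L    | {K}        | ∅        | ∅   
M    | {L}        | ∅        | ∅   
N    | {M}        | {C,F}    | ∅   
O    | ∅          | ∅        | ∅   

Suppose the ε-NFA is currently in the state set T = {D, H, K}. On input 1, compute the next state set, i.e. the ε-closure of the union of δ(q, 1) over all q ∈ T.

{E, F, I, J, K, L, M, O}

K on 1 → {I}.
No 1-transition from D, H.
Union after reading 1: {I}.
Now take the ε-closure:
From I via ε: add F.
From F via ε: add E, J, M.
From J via ε: add O.
From M via ε: add L.
From L via ε: add K.
No new states can be added; the closed set is {E, F, I, J, K, L, M, O}.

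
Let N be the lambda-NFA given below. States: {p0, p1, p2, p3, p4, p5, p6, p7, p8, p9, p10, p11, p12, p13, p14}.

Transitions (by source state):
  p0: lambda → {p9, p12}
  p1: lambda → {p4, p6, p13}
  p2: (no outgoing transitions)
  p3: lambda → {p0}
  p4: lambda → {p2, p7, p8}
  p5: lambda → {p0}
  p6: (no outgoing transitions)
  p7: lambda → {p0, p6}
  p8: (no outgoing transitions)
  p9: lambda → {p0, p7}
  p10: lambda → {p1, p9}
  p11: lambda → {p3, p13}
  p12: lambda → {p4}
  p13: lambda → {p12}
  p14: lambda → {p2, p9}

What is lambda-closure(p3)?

{p0, p2, p3, p4, p6, p7, p8, p9, p12}

Start with {p3}.
From p3 via lambda: add p0.
From p0 via lambda: add p9, p12.
From p9 via lambda: add p7.
From p12 via lambda: add p4.
From p4 via lambda: add p2, p8.
From p7 via lambda: add p6.
No new states can be added; the closed set is {p0, p2, p3, p4, p6, p7, p8, p9, p12}.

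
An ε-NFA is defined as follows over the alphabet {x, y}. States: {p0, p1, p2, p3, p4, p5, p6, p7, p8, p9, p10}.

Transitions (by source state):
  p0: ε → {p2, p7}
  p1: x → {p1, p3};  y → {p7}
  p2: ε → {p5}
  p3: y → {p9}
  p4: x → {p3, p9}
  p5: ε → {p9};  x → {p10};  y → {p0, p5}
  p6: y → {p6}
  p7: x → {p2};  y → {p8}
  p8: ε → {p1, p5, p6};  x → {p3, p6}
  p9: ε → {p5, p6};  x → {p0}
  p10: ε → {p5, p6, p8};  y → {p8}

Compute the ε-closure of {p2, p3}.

{p2, p3, p5, p6, p9}

Start with {p2, p3}.
From p2 via ε: add p5.
From p5 via ε: add p9.
From p9 via ε: add p6.
No new states can be added; the closed set is {p2, p3, p5, p6, p9}.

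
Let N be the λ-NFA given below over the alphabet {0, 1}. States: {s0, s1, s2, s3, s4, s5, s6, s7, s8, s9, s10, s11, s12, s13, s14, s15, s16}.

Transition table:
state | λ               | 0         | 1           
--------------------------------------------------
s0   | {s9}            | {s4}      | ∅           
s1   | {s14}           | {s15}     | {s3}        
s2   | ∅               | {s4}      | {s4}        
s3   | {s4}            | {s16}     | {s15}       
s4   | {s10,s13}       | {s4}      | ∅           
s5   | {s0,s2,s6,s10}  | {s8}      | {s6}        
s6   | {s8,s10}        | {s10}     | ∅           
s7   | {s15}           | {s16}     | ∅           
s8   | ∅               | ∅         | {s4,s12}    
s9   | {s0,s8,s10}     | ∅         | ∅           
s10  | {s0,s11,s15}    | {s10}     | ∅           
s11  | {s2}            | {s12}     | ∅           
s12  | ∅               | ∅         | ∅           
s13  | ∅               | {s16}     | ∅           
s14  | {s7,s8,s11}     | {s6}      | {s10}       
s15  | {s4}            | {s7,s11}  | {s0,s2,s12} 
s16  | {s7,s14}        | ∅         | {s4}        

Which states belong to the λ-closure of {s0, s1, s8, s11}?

Start with {s0, s1, s8, s11}.
From s0 via λ: add s9.
From s1 via λ: add s14.
From s11 via λ: add s2.
From s9 via λ: add s10.
From s14 via λ: add s7.
From s7 via λ: add s15.
From s15 via λ: add s4.
From s4 via λ: add s13.
No new states can be added; the closed set is {s0, s1, s2, s4, s7, s8, s9, s10, s11, s13, s14, s15}.

{s0, s1, s2, s4, s7, s8, s9, s10, s11, s13, s14, s15}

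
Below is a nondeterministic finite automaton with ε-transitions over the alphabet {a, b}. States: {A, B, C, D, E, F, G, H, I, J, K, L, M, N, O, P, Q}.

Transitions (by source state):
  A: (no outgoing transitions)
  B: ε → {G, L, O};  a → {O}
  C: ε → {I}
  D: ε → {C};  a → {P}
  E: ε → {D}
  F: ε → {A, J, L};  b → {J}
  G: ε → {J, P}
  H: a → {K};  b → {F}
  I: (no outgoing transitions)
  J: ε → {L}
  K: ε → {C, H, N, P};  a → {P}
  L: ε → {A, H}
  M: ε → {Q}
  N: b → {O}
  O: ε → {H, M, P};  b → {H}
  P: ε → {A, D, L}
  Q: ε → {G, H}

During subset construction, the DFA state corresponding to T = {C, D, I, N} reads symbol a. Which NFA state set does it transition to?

{A, C, D, H, I, L, P}

D on a → {P}.
No a-transition from C, I, N.
Union after reading a: {P}.
Now take the ε-closure:
From P via ε: add A, D, L.
From D via ε: add C.
From L via ε: add H.
From C via ε: add I.
No new states can be added; the closed set is {A, C, D, H, I, L, P}.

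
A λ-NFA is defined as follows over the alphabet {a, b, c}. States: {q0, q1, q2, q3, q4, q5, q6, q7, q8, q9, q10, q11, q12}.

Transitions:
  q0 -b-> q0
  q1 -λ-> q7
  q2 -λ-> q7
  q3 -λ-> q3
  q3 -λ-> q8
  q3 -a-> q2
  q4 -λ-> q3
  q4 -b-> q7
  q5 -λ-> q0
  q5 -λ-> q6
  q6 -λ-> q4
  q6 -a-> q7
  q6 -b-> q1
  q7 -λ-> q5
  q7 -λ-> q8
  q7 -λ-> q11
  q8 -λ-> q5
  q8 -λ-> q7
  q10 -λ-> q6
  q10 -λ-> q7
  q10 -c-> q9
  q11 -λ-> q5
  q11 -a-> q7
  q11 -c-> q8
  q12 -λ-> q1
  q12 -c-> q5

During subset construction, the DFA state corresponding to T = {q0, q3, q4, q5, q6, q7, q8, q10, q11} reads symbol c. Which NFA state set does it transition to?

q10 on c → {q9}.
q11 on c → {q8}.
No c-transition from q0, q3, q4, q5, q6, q7, q8.
Union after reading c: {q8, q9}.
Now take the λ-closure:
From q8 via λ: add q5, q7.
From q5 via λ: add q0, q6.
From q7 via λ: add q11.
From q6 via λ: add q4.
From q4 via λ: add q3.
No new states can be added; the closed set is {q0, q3, q4, q5, q6, q7, q8, q9, q11}.

{q0, q3, q4, q5, q6, q7, q8, q9, q11}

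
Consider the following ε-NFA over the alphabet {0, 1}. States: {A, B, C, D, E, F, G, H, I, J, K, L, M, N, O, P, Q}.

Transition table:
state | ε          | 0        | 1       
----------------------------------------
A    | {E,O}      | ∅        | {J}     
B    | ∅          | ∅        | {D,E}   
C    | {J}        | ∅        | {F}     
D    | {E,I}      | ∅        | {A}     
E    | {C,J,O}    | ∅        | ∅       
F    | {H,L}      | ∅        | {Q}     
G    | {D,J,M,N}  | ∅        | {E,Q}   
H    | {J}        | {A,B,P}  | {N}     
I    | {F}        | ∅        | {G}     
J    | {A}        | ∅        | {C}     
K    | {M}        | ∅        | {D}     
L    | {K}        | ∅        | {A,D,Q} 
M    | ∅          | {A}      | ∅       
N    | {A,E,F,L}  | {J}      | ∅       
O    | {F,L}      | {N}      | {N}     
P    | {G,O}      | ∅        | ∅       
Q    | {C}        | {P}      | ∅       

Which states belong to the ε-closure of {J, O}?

{A, C, E, F, H, J, K, L, M, O}

Start with {J, O}.
From J via ε: add A.
From O via ε: add F, L.
From A via ε: add E.
From F via ε: add H.
From L via ε: add K.
From E via ε: add C.
From K via ε: add M.
No new states can be added; the closed set is {A, C, E, F, H, J, K, L, M, O}.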